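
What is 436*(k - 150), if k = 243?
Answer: 40548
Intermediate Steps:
436*(k - 150) = 436*(243 - 150) = 436*93 = 40548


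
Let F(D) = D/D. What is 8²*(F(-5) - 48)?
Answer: -3008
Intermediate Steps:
F(D) = 1
8²*(F(-5) - 48) = 8²*(1 - 48) = 64*(-47) = -3008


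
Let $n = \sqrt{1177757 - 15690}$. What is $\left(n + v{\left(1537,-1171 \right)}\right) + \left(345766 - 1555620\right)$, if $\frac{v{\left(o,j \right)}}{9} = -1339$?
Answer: $-1221905 + \sqrt{1162067} \approx -1.2208 \cdot 10^{6}$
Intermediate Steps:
$n = \sqrt{1162067} \approx 1078.0$
$v{\left(o,j \right)} = -12051$ ($v{\left(o,j \right)} = 9 \left(-1339\right) = -12051$)
$\left(n + v{\left(1537,-1171 \right)}\right) + \left(345766 - 1555620\right) = \left(\sqrt{1162067} - 12051\right) + \left(345766 - 1555620\right) = \left(-12051 + \sqrt{1162067}\right) - 1209854 = -1221905 + \sqrt{1162067}$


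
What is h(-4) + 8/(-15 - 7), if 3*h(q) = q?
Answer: -56/33 ≈ -1.6970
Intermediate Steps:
h(q) = q/3
h(-4) + 8/(-15 - 7) = (1/3)*(-4) + 8/(-15 - 7) = -4/3 + 8/(-22) = -4/3 - 1/22*8 = -4/3 - 4/11 = -56/33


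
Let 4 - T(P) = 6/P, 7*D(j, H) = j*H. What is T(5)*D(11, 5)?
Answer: 22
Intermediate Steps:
D(j, H) = H*j/7 (D(j, H) = (j*H)/7 = (H*j)/7 = H*j/7)
T(P) = 4 - 6/P
T(5)*D(11, 5) = (4 - 6/5)*((⅐)*5*11) = (4 - 6*⅕)*(55/7) = (4 - 6/5)*(55/7) = (14/5)*(55/7) = 22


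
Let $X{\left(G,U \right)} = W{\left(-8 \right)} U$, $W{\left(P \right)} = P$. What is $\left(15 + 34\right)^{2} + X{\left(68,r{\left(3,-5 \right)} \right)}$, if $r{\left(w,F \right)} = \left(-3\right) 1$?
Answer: $2425$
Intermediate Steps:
$r{\left(w,F \right)} = -3$
$X{\left(G,U \right)} = - 8 U$
$\left(15 + 34\right)^{2} + X{\left(68,r{\left(3,-5 \right)} \right)} = \left(15 + 34\right)^{2} - -24 = 49^{2} + 24 = 2401 + 24 = 2425$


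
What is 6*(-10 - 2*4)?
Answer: -108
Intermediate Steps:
6*(-10 - 2*4) = 6*(-10 - 8) = 6*(-18) = -108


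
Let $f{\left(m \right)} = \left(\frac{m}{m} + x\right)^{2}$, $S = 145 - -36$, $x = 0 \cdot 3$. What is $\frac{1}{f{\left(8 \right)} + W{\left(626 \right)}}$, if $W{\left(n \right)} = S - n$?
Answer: $- \frac{1}{444} \approx -0.0022523$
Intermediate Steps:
$x = 0$
$S = 181$ ($S = 145 + 36 = 181$)
$f{\left(m \right)} = 1$ ($f{\left(m \right)} = \left(\frac{m}{m} + 0\right)^{2} = \left(1 + 0\right)^{2} = 1^{2} = 1$)
$W{\left(n \right)} = 181 - n$
$\frac{1}{f{\left(8 \right)} + W{\left(626 \right)}} = \frac{1}{1 + \left(181 - 626\right)} = \frac{1}{1 - 445} = \frac{1}{-444} = - \frac{1}{444}$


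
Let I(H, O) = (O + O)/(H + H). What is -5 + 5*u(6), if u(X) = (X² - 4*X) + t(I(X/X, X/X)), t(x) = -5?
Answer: 30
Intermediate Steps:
I(H, O) = O/H (I(H, O) = (2*O)/((2*H)) = (2*O)*(1/(2*H)) = O/H)
u(X) = -5 + X² - 4*X (u(X) = (X² - 4*X) - 5 = -5 + X² - 4*X)
-5 + 5*u(6) = -5 + 5*(-5 + 6² - 4*6) = -5 + 5*(-5 + 36 - 24) = -5 + 5*7 = -5 + 35 = 30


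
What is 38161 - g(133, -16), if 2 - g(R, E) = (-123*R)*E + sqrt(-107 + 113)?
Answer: 299903 + sqrt(6) ≈ 2.9991e+5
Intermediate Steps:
g(R, E) = 2 - sqrt(6) + 123*E*R (g(R, E) = 2 - ((-123*R)*E + sqrt(-107 + 113)) = 2 - (-123*E*R + sqrt(6)) = 2 - (sqrt(6) - 123*E*R) = 2 + (-sqrt(6) + 123*E*R) = 2 - sqrt(6) + 123*E*R)
38161 - g(133, -16) = 38161 - (2 - sqrt(6) + 123*(-16)*133) = 38161 - (2 - sqrt(6) - 261744) = 38161 - (-261742 - sqrt(6)) = 38161 + (261742 + sqrt(6)) = 299903 + sqrt(6)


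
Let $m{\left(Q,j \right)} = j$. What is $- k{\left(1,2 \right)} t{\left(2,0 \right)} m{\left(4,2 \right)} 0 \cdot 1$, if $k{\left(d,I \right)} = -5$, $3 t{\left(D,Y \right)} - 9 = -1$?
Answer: $0$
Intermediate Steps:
$t{\left(D,Y \right)} = \frac{8}{3}$ ($t{\left(D,Y \right)} = 3 + \frac{1}{3} \left(-1\right) = 3 - \frac{1}{3} = \frac{8}{3}$)
$- k{\left(1,2 \right)} t{\left(2,0 \right)} m{\left(4,2 \right)} 0 \cdot 1 = - - 5 \cdot \frac{8}{3} \cdot 2 \cdot 0 \cdot 1 = - - 5 \cdot \frac{16}{3} \cdot 0 \cdot 1 = - \left(-5\right) 0 \cdot 1 = - 0 \cdot 1 = \left(-1\right) 0 = 0$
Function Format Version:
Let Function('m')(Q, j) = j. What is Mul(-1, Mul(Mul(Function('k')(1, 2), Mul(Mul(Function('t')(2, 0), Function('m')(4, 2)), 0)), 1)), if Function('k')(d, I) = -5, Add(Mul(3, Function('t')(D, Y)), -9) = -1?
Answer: 0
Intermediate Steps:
Function('t')(D, Y) = Rational(8, 3) (Function('t')(D, Y) = Add(3, Mul(Rational(1, 3), -1)) = Add(3, Rational(-1, 3)) = Rational(8, 3))
Mul(-1, Mul(Mul(Function('k')(1, 2), Mul(Mul(Function('t')(2, 0), Function('m')(4, 2)), 0)), 1)) = Mul(-1, Mul(Mul(-5, Mul(Mul(Rational(8, 3), 2), 0)), 1)) = Mul(-1, Mul(Mul(-5, Mul(Rational(16, 3), 0)), 1)) = Mul(-1, Mul(Mul(-5, 0), 1)) = Mul(-1, Mul(0, 1)) = Mul(-1, 0) = 0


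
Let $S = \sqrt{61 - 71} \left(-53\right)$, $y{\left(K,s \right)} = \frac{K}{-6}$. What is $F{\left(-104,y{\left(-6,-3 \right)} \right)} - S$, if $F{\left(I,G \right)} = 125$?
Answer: $125 + 53 i \sqrt{10} \approx 125.0 + 167.6 i$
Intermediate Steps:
$y{\left(K,s \right)} = - \frac{K}{6}$ ($y{\left(K,s \right)} = K \left(- \frac{1}{6}\right) = - \frac{K}{6}$)
$S = - 53 i \sqrt{10}$ ($S = \sqrt{-10} \left(-53\right) = i \sqrt{10} \left(-53\right) = - 53 i \sqrt{10} \approx - 167.6 i$)
$F{\left(-104,y{\left(-6,-3 \right)} \right)} - S = 125 - - 53 i \sqrt{10} = 125 + 53 i \sqrt{10}$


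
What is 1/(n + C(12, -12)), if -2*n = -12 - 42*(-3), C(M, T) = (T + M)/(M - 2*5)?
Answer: -1/57 ≈ -0.017544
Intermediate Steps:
C(M, T) = (M + T)/(-10 + M) (C(M, T) = (M + T)/(M - 10) = (M + T)/(-10 + M))
n = -57 (n = -(-12 - 42*(-3))/2 = -(-12 - 14*(-9))/2 = -(-12 + 126)/2 = -½*114 = -57)
1/(n + C(12, -12)) = 1/(-57 + (12 - 12)/(-10 + 12)) = 1/(-57 + 0/2) = 1/(-57 + (½)*0) = 1/(-57 + 0) = 1/(-57) = -1/57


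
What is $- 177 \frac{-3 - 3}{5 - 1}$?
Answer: $\frac{531}{2} \approx 265.5$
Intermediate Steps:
$- 177 \frac{-3 - 3}{5 - 1} = - 177 \left(- \frac{6}{4}\right) = - 177 \left(\left(-6\right) \frac{1}{4}\right) = \left(-177\right) \left(- \frac{3}{2}\right) = \frac{531}{2}$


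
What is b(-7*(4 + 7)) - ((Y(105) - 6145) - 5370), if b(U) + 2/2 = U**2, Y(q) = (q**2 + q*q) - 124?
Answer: -4483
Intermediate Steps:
Y(q) = -124 + 2*q**2 (Y(q) = (q**2 + q**2) - 124 = 2*q**2 - 124 = -124 + 2*q**2)
b(U) = -1 + U**2
b(-7*(4 + 7)) - ((Y(105) - 6145) - 5370) = (-1 + (-7*(4 + 7))**2) - (((-124 + 2*105**2) - 6145) - 5370) = (-1 + (-7*11)**2) - (((-124 + 2*11025) - 6145) - 5370) = (-1 + (-77)**2) - (((-124 + 22050) - 6145) - 5370) = (-1 + 5929) - ((21926 - 6145) - 5370) = 5928 - (15781 - 5370) = 5928 - 1*10411 = 5928 - 10411 = -4483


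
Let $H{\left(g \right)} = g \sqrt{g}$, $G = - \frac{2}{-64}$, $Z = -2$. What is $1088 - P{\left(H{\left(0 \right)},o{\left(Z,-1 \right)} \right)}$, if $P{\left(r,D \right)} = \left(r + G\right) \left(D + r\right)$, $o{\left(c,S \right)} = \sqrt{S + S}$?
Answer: $1088 - \frac{i \sqrt{2}}{32} \approx 1088.0 - 0.044194 i$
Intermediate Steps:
$o{\left(c,S \right)} = \sqrt{2} \sqrt{S}$ ($o{\left(c,S \right)} = \sqrt{2 S} = \sqrt{2} \sqrt{S}$)
$G = \frac{1}{32}$ ($G = \left(-2\right) \left(- \frac{1}{64}\right) = \frac{1}{32} \approx 0.03125$)
$H{\left(g \right)} = g^{\frac{3}{2}}$
$P{\left(r,D \right)} = \left(\frac{1}{32} + r\right) \left(D + r\right)$ ($P{\left(r,D \right)} = \left(r + \frac{1}{32}\right) \left(D + r\right) = \left(\frac{1}{32} + r\right) \left(D + r\right)$)
$1088 - P{\left(H{\left(0 \right)},o{\left(Z,-1 \right)} \right)} = 1088 - \left(\left(0^{\frac{3}{2}}\right)^{2} + \frac{\sqrt{2} \sqrt{-1}}{32} + \frac{0^{\frac{3}{2}}}{32} + \sqrt{2} \sqrt{-1} \cdot 0^{\frac{3}{2}}\right) = 1088 - \left(0^{2} + \frac{\sqrt{2} i}{32} + \frac{1}{32} \cdot 0 + \sqrt{2} i 0\right) = 1088 - \left(0 + \frac{i \sqrt{2}}{32} + 0 + i \sqrt{2} \cdot 0\right) = 1088 - \left(0 + \frac{i \sqrt{2}}{32} + 0 + 0\right) = 1088 - \frac{i \sqrt{2}}{32}$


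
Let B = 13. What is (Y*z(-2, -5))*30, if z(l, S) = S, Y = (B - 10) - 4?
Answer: 150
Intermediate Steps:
Y = -1 (Y = (13 - 10) - 4 = 3 - 4 = -1)
(Y*z(-2, -5))*30 = -1*(-5)*30 = 5*30 = 150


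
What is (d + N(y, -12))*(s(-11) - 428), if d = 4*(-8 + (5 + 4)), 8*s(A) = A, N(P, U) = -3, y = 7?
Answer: -3435/8 ≈ -429.38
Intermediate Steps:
s(A) = A/8
d = 4 (d = 4*(-8 + 9) = 4*1 = 4)
(d + N(y, -12))*(s(-11) - 428) = (4 - 3)*((1/8)*(-11) - 428) = 1*(-11/8 - 428) = 1*(-3435/8) = -3435/8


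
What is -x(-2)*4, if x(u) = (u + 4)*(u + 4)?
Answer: -16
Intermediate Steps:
x(u) = (4 + u)² (x(u) = (4 + u)*(4 + u) = (4 + u)²)
-x(-2)*4 = -(4 - 2)²*4 = -1*2²*4 = -1*4*4 = -4*4 = -16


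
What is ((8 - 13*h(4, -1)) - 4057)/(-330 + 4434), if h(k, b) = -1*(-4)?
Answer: -1367/1368 ≈ -0.99927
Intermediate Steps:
h(k, b) = 4
((8 - 13*h(4, -1)) - 4057)/(-330 + 4434) = ((8 - 13*4) - 4057)/(-330 + 4434) = ((8 - 52) - 4057)/4104 = (-44 - 4057)*(1/4104) = -4101*1/4104 = -1367/1368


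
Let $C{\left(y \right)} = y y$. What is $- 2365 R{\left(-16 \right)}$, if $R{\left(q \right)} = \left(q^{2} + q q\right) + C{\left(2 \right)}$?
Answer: $-1220340$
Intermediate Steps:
$C{\left(y \right)} = y^{2}$
$R{\left(q \right)} = 4 + 2 q^{2}$ ($R{\left(q \right)} = \left(q^{2} + q q\right) + 2^{2} = \left(q^{2} + q^{2}\right) + 4 = 2 q^{2} + 4 = 4 + 2 q^{2}$)
$- 2365 R{\left(-16 \right)} = - 2365 \left(4 + 2 \left(-16\right)^{2}\right) = - 2365 \left(4 + 2 \cdot 256\right) = - 2365 \left(4 + 512\right) = \left(-2365\right) 516 = -1220340$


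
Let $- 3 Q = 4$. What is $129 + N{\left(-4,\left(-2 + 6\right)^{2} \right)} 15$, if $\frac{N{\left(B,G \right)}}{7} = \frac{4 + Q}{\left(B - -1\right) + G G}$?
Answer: $\frac{32917}{253} \approx 130.11$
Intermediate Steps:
$Q = - \frac{4}{3}$ ($Q = \left(- \frac{1}{3}\right) 4 = - \frac{4}{3} \approx -1.3333$)
$N{\left(B,G \right)} = \frac{56}{3 \left(1 + B + G^{2}\right)}$ ($N{\left(B,G \right)} = 7 \frac{4 - \frac{4}{3}}{\left(B - -1\right) + G G} = 7 \frac{8}{3 \left(\left(B + 1\right) + G^{2}\right)} = 7 \frac{8}{3 \left(\left(1 + B\right) + G^{2}\right)} = 7 \frac{8}{3 \left(1 + B + G^{2}\right)} = \frac{56}{3 \left(1 + B + G^{2}\right)}$)
$129 + N{\left(-4,\left(-2 + 6\right)^{2} \right)} 15 = 129 + \frac{56}{3 \left(1 - 4 + \left(\left(-2 + 6\right)^{2}\right)^{2}\right)} 15 = 129 + \frac{56}{3 \left(1 - 4 + \left(4^{2}\right)^{2}\right)} 15 = 129 + \frac{56}{3 \left(1 - 4 + 16^{2}\right)} 15 = 129 + \frac{56}{3 \left(1 - 4 + 256\right)} 15 = 129 + \frac{56}{3 \cdot 253} \cdot 15 = 129 + \frac{56}{3} \cdot \frac{1}{253} \cdot 15 = 129 + \frac{56}{759} \cdot 15 = 129 + \frac{280}{253} = \frac{32917}{253}$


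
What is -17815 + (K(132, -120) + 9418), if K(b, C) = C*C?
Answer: 6003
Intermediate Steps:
K(b, C) = C**2
-17815 + (K(132, -120) + 9418) = -17815 + ((-120)**2 + 9418) = -17815 + (14400 + 9418) = -17815 + 23818 = 6003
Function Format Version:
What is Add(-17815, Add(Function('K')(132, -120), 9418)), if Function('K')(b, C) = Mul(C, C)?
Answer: 6003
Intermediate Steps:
Function('K')(b, C) = Pow(C, 2)
Add(-17815, Add(Function('K')(132, -120), 9418)) = Add(-17815, Add(Pow(-120, 2), 9418)) = Add(-17815, Add(14400, 9418)) = Add(-17815, 23818) = 6003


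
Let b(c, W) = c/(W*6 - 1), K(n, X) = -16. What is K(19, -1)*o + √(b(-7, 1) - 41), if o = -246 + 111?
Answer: 2160 + 2*I*√265/5 ≈ 2160.0 + 6.5115*I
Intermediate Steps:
b(c, W) = c/(-1 + 6*W) (b(c, W) = c/(6*W - 1) = c/(-1 + 6*W))
o = -135
K(19, -1)*o + √(b(-7, 1) - 41) = -16*(-135) + √(-7/(-1 + 6*1) - 41) = 2160 + √(-7/(-1 + 6) - 41) = 2160 + √(-7/5 - 41) = 2160 + √(-212/5) = 2160 + 2*I*√265/5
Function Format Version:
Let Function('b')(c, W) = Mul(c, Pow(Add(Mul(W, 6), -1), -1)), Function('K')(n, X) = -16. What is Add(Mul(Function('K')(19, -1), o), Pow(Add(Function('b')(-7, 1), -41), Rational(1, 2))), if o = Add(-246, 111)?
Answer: Add(2160, Mul(Rational(2, 5), I, Pow(265, Rational(1, 2)))) ≈ Add(2160.0, Mul(6.5115, I))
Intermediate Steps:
Function('b')(c, W) = Mul(c, Pow(Add(-1, Mul(6, W)), -1)) (Function('b')(c, W) = Mul(c, Pow(Add(Mul(6, W), -1), -1)) = Mul(c, Pow(Add(-1, Mul(6, W)), -1)))
o = -135
Add(Mul(Function('K')(19, -1), o), Pow(Add(Function('b')(-7, 1), -41), Rational(1, 2))) = Add(Mul(-16, -135), Pow(Add(Mul(-7, Pow(Add(-1, Mul(6, 1)), -1)), -41), Rational(1, 2))) = Add(2160, Pow(Add(Mul(-7, Pow(Add(-1, 6), -1)), -41), Rational(1, 2))) = Add(2160, Pow(Add(Mul(-7, Pow(5, -1)), -41), Rational(1, 2))) = Add(2160, Pow(Add(Mul(-7, Rational(1, 5)), -41), Rational(1, 2))) = Add(2160, Pow(Add(Rational(-7, 5), -41), Rational(1, 2))) = Add(2160, Pow(Rational(-212, 5), Rational(1, 2))) = Add(2160, Mul(Rational(2, 5), I, Pow(265, Rational(1, 2))))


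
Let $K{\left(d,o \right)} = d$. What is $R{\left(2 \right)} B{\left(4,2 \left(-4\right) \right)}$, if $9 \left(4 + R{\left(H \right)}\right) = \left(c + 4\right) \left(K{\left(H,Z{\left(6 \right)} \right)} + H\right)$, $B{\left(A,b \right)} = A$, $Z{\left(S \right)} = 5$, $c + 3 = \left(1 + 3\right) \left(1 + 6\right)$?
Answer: $\frac{320}{9} \approx 35.556$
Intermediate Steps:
$c = 25$ ($c = -3 + \left(1 + 3\right) \left(1 + 6\right) = -3 + 4 \cdot 7 = -3 + 28 = 25$)
$R{\left(H \right)} = -4 + \frac{58 H}{9}$ ($R{\left(H \right)} = -4 + \frac{\left(25 + 4\right) \left(H + H\right)}{9} = -4 + \frac{29 \cdot 2 H}{9} = -4 + \frac{58 H}{9}$)
$R{\left(2 \right)} B{\left(4,2 \left(-4\right) \right)} = \left(-4 + \frac{58}{9} \cdot 2\right) 4 = \left(-4 + \frac{116}{9}\right) 4 = \frac{80}{9} \cdot 4 = \frac{320}{9}$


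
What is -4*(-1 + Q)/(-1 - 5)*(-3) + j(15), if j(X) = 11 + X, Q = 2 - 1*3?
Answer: 30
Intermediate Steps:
Q = -1 (Q = 2 - 3 = -1)
-4*(-1 + Q)/(-1 - 5)*(-3) + j(15) = -4*(-1 - 1)/(-1 - 5)*(-3) + (11 + 15) = -(-8)/(-6)*(-3) + 26 = -(-8)*(-1)/6*(-3) + 26 = -4*⅓*(-3) + 26 = -4/3*(-3) + 26 = 4 + 26 = 30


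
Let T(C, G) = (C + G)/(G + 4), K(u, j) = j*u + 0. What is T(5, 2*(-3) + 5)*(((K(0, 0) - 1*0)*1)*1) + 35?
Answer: 35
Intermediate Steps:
K(u, j) = j*u
T(C, G) = (C + G)/(4 + G)
T(5, 2*(-3) + 5)*(((K(0, 0) - 1*0)*1)*1) + 35 = ((5 + (2*(-3) + 5))/(4 + (2*(-3) + 5)))*(((0*0 - 1*0)*1)*1) + 35 = ((5 + (-6 + 5))/(4 + (-6 + 5)))*(((0 + 0)*1)*1) + 35 = ((5 - 1)/(4 - 1))*((0*1)*1) + 35 = (4/3)*(0*1) + 35 = ((1/3)*4)*0 + 35 = (4/3)*0 + 35 = 0 + 35 = 35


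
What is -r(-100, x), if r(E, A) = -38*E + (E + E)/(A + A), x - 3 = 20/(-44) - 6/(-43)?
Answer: -477870/127 ≈ -3762.8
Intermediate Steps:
x = 1270/473 (x = 3 + (20/(-44) - 6/(-43)) = 3 + (20*(-1/44) - 6*(-1/43)) = 3 + (-5/11 + 6/43) = 3 - 149/473 = 1270/473 ≈ 2.6850)
r(E, A) = -38*E + E/A (r(E, A) = -38*E + (2*E)/((2*A)) = -38*E + (2*E)*(1/(2*A)) = -38*E + E/A)
-r(-100, x) = -(-38*(-100) - 100/1270/473) = -(3800 - 100*473/1270) = -(3800 - 4730/127) = -1*477870/127 = -477870/127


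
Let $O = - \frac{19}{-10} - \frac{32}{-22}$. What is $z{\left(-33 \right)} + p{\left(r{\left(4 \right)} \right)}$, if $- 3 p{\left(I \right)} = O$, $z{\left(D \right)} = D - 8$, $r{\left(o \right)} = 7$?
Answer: $- \frac{4633}{110} \approx -42.118$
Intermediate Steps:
$z{\left(D \right)} = -8 + D$
$O = \frac{369}{110}$ ($O = \left(-19\right) \left(- \frac{1}{10}\right) - - \frac{16}{11} = \frac{19}{10} + \frac{16}{11} = \frac{369}{110} \approx 3.3545$)
$p{\left(I \right)} = - \frac{123}{110}$ ($p{\left(I \right)} = \left(- \frac{1}{3}\right) \frac{369}{110} = - \frac{123}{110}$)
$z{\left(-33 \right)} + p{\left(r{\left(4 \right)} \right)} = \left(-8 - 33\right) - \frac{123}{110} = -41 - \frac{123}{110} = - \frac{4633}{110}$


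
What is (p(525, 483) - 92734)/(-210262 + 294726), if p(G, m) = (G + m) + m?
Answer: -91243/84464 ≈ -1.0803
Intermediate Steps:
p(G, m) = G + 2*m
(p(525, 483) - 92734)/(-210262 + 294726) = ((525 + 2*483) - 92734)/(-210262 + 294726) = ((525 + 966) - 92734)/84464 = (1491 - 92734)*(1/84464) = -91243*1/84464 = -91243/84464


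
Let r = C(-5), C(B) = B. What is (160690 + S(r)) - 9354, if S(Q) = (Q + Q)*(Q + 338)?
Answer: 148006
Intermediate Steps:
r = -5
S(Q) = 2*Q*(338 + Q) (S(Q) = (2*Q)*(338 + Q) = 2*Q*(338 + Q))
(160690 + S(r)) - 9354 = (160690 + 2*(-5)*(338 - 5)) - 9354 = (160690 + 2*(-5)*333) - 9354 = (160690 - 3330) - 9354 = 157360 - 9354 = 148006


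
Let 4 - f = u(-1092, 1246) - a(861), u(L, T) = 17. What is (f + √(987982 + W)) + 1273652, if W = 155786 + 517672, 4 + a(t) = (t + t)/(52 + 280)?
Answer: 211424271/166 + 16*√6490 ≈ 1.2749e+6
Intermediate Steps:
a(t) = -4 + t/166 (a(t) = -4 + (t + t)/(52 + 280) = -4 + (2*t)/332 = -4 + (2*t)*(1/332) = -4 + t/166)
f = -1961/166 (f = 4 - (17 - (-4 + (1/166)*861)) = 4 - (17 - (-4 + 861/166)) = 4 - (17 - 1*197/166) = 4 - (17 - 197/166) = 4 - 1*2625/166 = 4 - 2625/166 = -1961/166 ≈ -11.813)
W = 673458
(f + √(987982 + W)) + 1273652 = (-1961/166 + √(987982 + 673458)) + 1273652 = (-1961/166 + √1661440) + 1273652 = (-1961/166 + 16*√6490) + 1273652 = 211424271/166 + 16*√6490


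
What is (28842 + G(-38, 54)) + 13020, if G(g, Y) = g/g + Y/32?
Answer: 669835/16 ≈ 41865.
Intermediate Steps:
G(g, Y) = 1 + Y/32 (G(g, Y) = 1 + Y*(1/32) = 1 + Y/32)
(28842 + G(-38, 54)) + 13020 = (28842 + (1 + (1/32)*54)) + 13020 = (28842 + (1 + 27/16)) + 13020 = (28842 + 43/16) + 13020 = 461515/16 + 13020 = 669835/16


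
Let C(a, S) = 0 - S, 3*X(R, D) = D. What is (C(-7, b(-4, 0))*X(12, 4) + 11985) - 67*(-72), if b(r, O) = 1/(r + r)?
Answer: 100855/6 ≈ 16809.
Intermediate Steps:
X(R, D) = D/3
b(r, O) = 1/(2*r)
C(a, S) = -S
(C(-7, b(-4, 0))*X(12, 4) + 11985) - 67*(-72) = ((-1/(2*(-4)))*((1/3)*4) + 11985) - 67*(-72) = (-(-1)/(2*4)*(4/3) + 11985) + 4824 = (-1*(-1/8)*(4/3) + 11985) + 4824 = ((1/8)*(4/3) + 11985) + 4824 = (1/6 + 11985) + 4824 = 71911/6 + 4824 = 100855/6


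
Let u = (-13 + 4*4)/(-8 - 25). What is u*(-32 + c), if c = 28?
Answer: 4/11 ≈ 0.36364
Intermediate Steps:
u = -1/11 (u = (-13 + 16)/(-33) = 3*(-1/33) = -1/11 ≈ -0.090909)
u*(-32 + c) = -(-32 + 28)/11 = -1/11*(-4) = 4/11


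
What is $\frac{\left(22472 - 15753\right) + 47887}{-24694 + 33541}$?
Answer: $\frac{18202}{2949} \approx 6.1723$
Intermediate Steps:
$\frac{\left(22472 - 15753\right) + 47887}{-24694 + 33541} = \frac{\left(22472 - 15753\right) + 47887}{8847} = \left(6719 + 47887\right) \frac{1}{8847} = 54606 \cdot \frac{1}{8847} = \frac{18202}{2949}$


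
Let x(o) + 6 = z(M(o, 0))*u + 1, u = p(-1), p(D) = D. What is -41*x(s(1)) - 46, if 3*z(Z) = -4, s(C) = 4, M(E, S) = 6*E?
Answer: 313/3 ≈ 104.33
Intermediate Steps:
z(Z) = -4/3 (z(Z) = (⅓)*(-4) = -4/3)
u = -1
x(o) = -11/3 (x(o) = -6 + (-4/3*(-1) + 1) = -6 + (4/3 + 1) = -6 + 7/3 = -11/3)
-41*x(s(1)) - 46 = -41*(-11/3) - 46 = 451/3 - 46 = 313/3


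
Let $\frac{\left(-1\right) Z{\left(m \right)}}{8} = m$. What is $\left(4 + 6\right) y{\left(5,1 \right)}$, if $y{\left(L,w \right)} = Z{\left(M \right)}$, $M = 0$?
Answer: $0$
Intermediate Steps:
$Z{\left(m \right)} = - 8 m$
$y{\left(L,w \right)} = 0$ ($y{\left(L,w \right)} = \left(-8\right) 0 = 0$)
$\left(4 + 6\right) y{\left(5,1 \right)} = \left(4 + 6\right) 0 = 10 \cdot 0 = 0$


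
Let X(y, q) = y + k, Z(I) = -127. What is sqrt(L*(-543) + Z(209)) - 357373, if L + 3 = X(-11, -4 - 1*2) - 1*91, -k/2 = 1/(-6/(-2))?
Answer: -357373 + 5*sqrt(2290) ≈ -3.5713e+5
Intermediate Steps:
k = -2/3 (k = -2/((-6/(-2))) = -2/((-6*(-1/2))) = -2/3 ≈ -0.66667)
X(y, q) = -2/3 + y (X(y, q) = y - 2/3 = -2/3 + y)
L = -317/3 (L = -3 + ((-2/3 - 11) - 1*91) = -3 + (-35/3 - 91) = -3 - 308/3 = -317/3 ≈ -105.67)
sqrt(L*(-543) + Z(209)) - 357373 = sqrt(-317/3*(-543) - 127) - 357373 = sqrt(57377 - 127) - 357373 = sqrt(57250) - 357373 = 5*sqrt(2290) - 357373 = -357373 + 5*sqrt(2290)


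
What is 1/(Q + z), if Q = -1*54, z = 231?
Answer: 1/177 ≈ 0.0056497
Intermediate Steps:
Q = -54
1/(Q + z) = 1/(-54 + 231) = 1/177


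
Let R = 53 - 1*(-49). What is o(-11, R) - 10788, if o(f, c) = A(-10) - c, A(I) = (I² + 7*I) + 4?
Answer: -10856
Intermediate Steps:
R = 102 (R = 53 + 49 = 102)
A(I) = 4 + I² + 7*I
o(f, c) = 34 - c (o(f, c) = (4 + (-10)² + 7*(-10)) - c = (4 + 100 - 70) - c = 34 - c)
o(-11, R) - 10788 = (34 - 1*102) - 10788 = (34 - 102) - 10788 = -68 - 10788 = -10856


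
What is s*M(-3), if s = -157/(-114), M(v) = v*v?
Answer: 471/38 ≈ 12.395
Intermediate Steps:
M(v) = v²
s = 157/114 (s = -157*(-1/114) = 157/114 ≈ 1.3772)
s*M(-3) = (157/114)*(-3)² = (157/114)*9 = 471/38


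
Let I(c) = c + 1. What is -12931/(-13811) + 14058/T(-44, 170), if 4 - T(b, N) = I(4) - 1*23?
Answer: 8838160/13811 ≈ 639.94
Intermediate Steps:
I(c) = 1 + c
T(b, N) = 22 (T(b, N) = 4 - ((1 + 4) - 1*23) = 4 - (5 - 23) = 4 - 1*(-18) = 4 + 18 = 22)
-12931/(-13811) + 14058/T(-44, 170) = -12931/(-13811) + 14058/22 = -12931*(-1/13811) + 14058*(1/22) = 12931/13811 + 639 = 8838160/13811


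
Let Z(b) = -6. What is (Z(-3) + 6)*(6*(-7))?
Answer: 0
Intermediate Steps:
(Z(-3) + 6)*(6*(-7)) = (-6 + 6)*(6*(-7)) = 0*(-42) = 0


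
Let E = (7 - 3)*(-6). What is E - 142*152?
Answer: -21608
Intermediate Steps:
E = -24 (E = 4*(-6) = -24)
E - 142*152 = -24 - 142*152 = -24 - 21584 = -21608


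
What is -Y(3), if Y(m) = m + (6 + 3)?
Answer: -12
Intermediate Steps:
Y(m) = 9 + m (Y(m) = m + 9 = 9 + m)
-Y(3) = -(9 + 3) = -1*12 = -12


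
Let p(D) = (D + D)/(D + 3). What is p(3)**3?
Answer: 1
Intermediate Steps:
p(D) = 2*D/(3 + D) (p(D) = (2*D)/(3 + D) = 2*D/(3 + D))
p(3)**3 = (2*3/(3 + 3))**3 = (2*3/6)**3 = (2*3*(1/6))**3 = 1**3 = 1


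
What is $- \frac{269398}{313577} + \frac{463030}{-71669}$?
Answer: $- \frac{164503043572}{22473750013} \approx -7.3198$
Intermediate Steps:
$- \frac{269398}{313577} + \frac{463030}{-71669} = \left(-269398\right) \frac{1}{313577} + 463030 \left(- \frac{1}{71669}\right) = - \frac{269398}{313577} - \frac{463030}{71669} = - \frac{164503043572}{22473750013}$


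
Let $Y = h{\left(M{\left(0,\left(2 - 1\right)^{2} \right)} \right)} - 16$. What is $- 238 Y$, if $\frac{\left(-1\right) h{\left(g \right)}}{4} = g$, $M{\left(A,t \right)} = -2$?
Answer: $1904$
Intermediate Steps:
$h{\left(g \right)} = - 4 g$
$Y = -8$ ($Y = \left(-4\right) \left(-2\right) - 16 = 8 - 16 = -8$)
$- 238 Y = \left(-238\right) \left(-8\right) = 1904$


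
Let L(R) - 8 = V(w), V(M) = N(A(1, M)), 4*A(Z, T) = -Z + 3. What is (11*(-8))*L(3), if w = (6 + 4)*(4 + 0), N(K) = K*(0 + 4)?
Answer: -880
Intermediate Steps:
A(Z, T) = 3/4 - Z/4 (A(Z, T) = (-Z + 3)/4 = (3 - Z)/4 = 3/4 - Z/4)
N(K) = 4*K (N(K) = K*4 = 4*K)
w = 40 (w = 10*4 = 40)
V(M) = 2 (V(M) = 4*(3/4 - 1/4*1) = 4*(3/4 - 1/4) = 4*(1/2) = 2)
L(R) = 10 (L(R) = 8 + 2 = 10)
(11*(-8))*L(3) = (11*(-8))*10 = -88*10 = -880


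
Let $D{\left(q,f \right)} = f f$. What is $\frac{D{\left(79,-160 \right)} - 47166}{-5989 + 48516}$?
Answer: $- \frac{21566}{42527} \approx -0.50711$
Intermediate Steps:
$D{\left(q,f \right)} = f^{2}$
$\frac{D{\left(79,-160 \right)} - 47166}{-5989 + 48516} = \frac{\left(-160\right)^{2} - 47166}{-5989 + 48516} = \frac{25600 - 47166}{42527} = \left(-21566\right) \frac{1}{42527} = - \frac{21566}{42527}$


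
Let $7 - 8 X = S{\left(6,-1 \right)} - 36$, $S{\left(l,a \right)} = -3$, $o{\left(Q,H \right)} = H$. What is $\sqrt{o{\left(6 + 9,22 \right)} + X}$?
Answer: $\frac{\sqrt{111}}{2} \approx 5.2678$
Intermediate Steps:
$X = \frac{23}{4}$ ($X = \frac{7}{8} - \frac{-3 - 36}{8} = \frac{7}{8} - - \frac{39}{8} = \frac{7}{8} + \frac{39}{8} = \frac{23}{4} \approx 5.75$)
$\sqrt{o{\left(6 + 9,22 \right)} + X} = \sqrt{22 + \frac{23}{4}} = \sqrt{\frac{111}{4}} = \frac{\sqrt{111}}{2}$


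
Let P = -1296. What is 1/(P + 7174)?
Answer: 1/5878 ≈ 0.00017013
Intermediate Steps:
1/(P + 7174) = 1/(-1296 + 7174) = 1/5878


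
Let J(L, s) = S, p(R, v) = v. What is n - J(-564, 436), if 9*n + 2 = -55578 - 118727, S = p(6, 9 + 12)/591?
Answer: -34338542/1773 ≈ -19367.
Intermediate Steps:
S = 7/197 (S = (9 + 12)/591 = 21*(1/591) = 7/197 ≈ 0.035533)
J(L, s) = 7/197
n = -174307/9 (n = -2/9 + (-55578 - 118727)/9 = -2/9 + (1/9)*(-174305) = -2/9 - 174305/9 = -174307/9 ≈ -19367.)
n - J(-564, 436) = -174307/9 - 1*7/197 = -174307/9 - 7/197 = -34338542/1773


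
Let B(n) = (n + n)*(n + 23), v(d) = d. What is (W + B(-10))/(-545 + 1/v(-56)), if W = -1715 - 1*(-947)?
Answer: 57568/30521 ≈ 1.8862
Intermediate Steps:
W = -768 (W = -1715 + 947 = -768)
B(n) = 2*n*(23 + n) (B(n) = (2*n)*(23 + n) = 2*n*(23 + n))
(W + B(-10))/(-545 + 1/v(-56)) = (-768 + 2*(-10)*(23 - 10))/(-545 + 1/(-56)) = (-768 + 2*(-10)*13)/(-545 - 1/56) = (-768 - 260)/(-30521/56) = -1028*(-56/30521) = 57568/30521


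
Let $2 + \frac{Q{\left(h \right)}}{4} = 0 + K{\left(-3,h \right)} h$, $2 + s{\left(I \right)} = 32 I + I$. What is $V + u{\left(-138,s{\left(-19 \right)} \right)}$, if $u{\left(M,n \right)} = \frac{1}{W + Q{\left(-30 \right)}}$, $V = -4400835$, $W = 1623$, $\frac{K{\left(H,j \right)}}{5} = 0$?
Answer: $- \frac{7107348524}{1615} \approx -4.4008 \cdot 10^{6}$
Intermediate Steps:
$s{\left(I \right)} = -2 + 33 I$ ($s{\left(I \right)} = -2 + \left(32 I + I\right) = -2 + 33 I$)
$K{\left(H,j \right)} = 0$ ($K{\left(H,j \right)} = 5 \cdot 0 = 0$)
$Q{\left(h \right)} = -8$ ($Q{\left(h \right)} = -8 + 4 \left(0 + 0 h\right) = -8 + 4 \left(0 + 0\right) = -8 + 4 \cdot 0 = -8 + 0 = -8$)
$u{\left(M,n \right)} = \frac{1}{1615}$ ($u{\left(M,n \right)} = \frac{1}{1623 - 8} = \frac{1}{1615}$)
$V + u{\left(-138,s{\left(-19 \right)} \right)} = -4400835 + \frac{1}{1615} = - \frac{7107348524}{1615}$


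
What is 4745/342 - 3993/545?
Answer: 1220419/186390 ≈ 6.5477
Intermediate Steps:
4745/342 - 3993/545 = 1220419/186390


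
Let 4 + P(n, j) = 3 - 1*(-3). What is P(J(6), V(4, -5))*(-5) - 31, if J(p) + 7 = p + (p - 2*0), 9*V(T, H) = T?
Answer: -41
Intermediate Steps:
V(T, H) = T/9
J(p) = -7 + 2*p (J(p) = -7 + (p + (p - 2*0)) = -7 + (p + (p + 0)) = -7 + (p + p) = -7 + 2*p)
P(n, j) = 2 (P(n, j) = -4 + (3 - 1*(-3)) = -4 + (3 + 3) = -4 + 6 = 2)
P(J(6), V(4, -5))*(-5) - 31 = 2*(-5) - 31 = -10 - 31 = -41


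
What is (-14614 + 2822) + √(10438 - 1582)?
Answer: -11792 + 6*√246 ≈ -11698.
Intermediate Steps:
(-14614 + 2822) + √(10438 - 1582) = -11792 + √8856 = -11792 + 6*√246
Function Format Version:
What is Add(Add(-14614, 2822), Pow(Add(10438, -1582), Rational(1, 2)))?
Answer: Add(-11792, Mul(6, Pow(246, Rational(1, 2)))) ≈ -11698.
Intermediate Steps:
Add(Add(-14614, 2822), Pow(Add(10438, -1582), Rational(1, 2))) = Add(-11792, Pow(8856, Rational(1, 2))) = Add(-11792, Mul(6, Pow(246, Rational(1, 2))))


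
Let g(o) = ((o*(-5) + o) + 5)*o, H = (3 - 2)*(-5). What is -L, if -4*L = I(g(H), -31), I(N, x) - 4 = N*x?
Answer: 3879/4 ≈ 969.75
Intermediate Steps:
H = -5 (H = 1*(-5) = -5)
g(o) = o*(5 - 4*o) (g(o) = ((-5*o + o) + 5)*o = (-4*o + 5)*o = (5 - 4*o)*o = o*(5 - 4*o))
I(N, x) = 4 + N*x
L = -3879/4 (L = -(4 - 5*(5 - 4*(-5))*(-31))/4 = -(4 - 5*(5 + 20)*(-31))/4 = -(4 - 5*25*(-31))/4 = -(4 - 125*(-31))/4 = -(4 + 3875)/4 = -¼*3879 = -3879/4 ≈ -969.75)
-L = -1*(-3879/4) = 3879/4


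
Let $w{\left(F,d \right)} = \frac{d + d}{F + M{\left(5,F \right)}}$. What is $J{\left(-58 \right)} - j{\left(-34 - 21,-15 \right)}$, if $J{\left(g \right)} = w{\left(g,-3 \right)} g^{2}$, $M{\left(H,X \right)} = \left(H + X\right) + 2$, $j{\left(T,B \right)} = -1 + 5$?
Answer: $\frac{19748}{109} \approx 181.17$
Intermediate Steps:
$j{\left(T,B \right)} = 4$
$M{\left(H,X \right)} = 2 + H + X$
$w{\left(F,d \right)} = \frac{2 d}{7 + 2 F}$ ($w{\left(F,d \right)} = \frac{d + d}{F + \left(2 + 5 + F\right)} = \frac{2 d}{F + \left(7 + F\right)} = \frac{2 d}{7 + 2 F}$)
$J{\left(g \right)} = - \frac{6 g^{2}}{7 + 2 g}$ ($J{\left(g \right)} = 2 \left(-3\right) \frac{1}{7 + 2 g} g^{2} = - \frac{6}{7 + 2 g} g^{2} = - \frac{6 g^{2}}{7 + 2 g}$)
$J{\left(-58 \right)} - j{\left(-34 - 21,-15 \right)} = - \frac{6 \left(-58\right)^{2}}{7 + 2 \left(-58\right)} - 4 = \left(-6\right) 3364 \frac{1}{7 - 116} - 4 = \left(-6\right) 3364 \frac{1}{-109} - 4 = \left(-6\right) 3364 \left(- \frac{1}{109}\right) - 4 = \frac{20184}{109} - 4 = \frac{19748}{109}$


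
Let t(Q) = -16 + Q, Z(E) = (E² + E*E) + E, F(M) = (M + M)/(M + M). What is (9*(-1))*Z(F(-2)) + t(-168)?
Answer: -211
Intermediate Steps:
F(M) = 1 (F(M) = (2*M)/((2*M)) = (2*M)*(1/(2*M)) = 1)
Z(E) = E + 2*E² (Z(E) = (E² + E²) + E = 2*E² + E = E + 2*E²)
(9*(-1))*Z(F(-2)) + t(-168) = (9*(-1))*(1*(1 + 2*1)) + (-16 - 168) = -9*(1 + 2) - 184 = -9*3 - 184 = -27 - 184 = -211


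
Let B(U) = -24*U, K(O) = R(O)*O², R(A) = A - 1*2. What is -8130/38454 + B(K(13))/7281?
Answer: -98603233/15554643 ≈ -6.3391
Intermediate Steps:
R(A) = -2 + A (R(A) = A - 2 = -2 + A)
K(O) = O²*(-2 + O) (K(O) = (-2 + O)*O² = O²*(-2 + O))
-8130/38454 + B(K(13))/7281 = -8130/38454 - 24*13²*(-2 + 13)/7281 = -8130*1/38454 - 4056*11*(1/7281) = -1355/6409 - 24*1859*(1/7281) = -1355/6409 - 44616*1/7281 = -1355/6409 - 14872/2427 = -98603233/15554643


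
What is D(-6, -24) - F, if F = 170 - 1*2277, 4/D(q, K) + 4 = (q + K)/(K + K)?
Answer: 56857/27 ≈ 2105.8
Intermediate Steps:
D(q, K) = 4/(-4 + (K + q)/(2*K)) (D(q, K) = 4/(-4 + (q + K)/(K + K)) = 4/(-4 + (K + q)/((2*K))) = 4/(-4 + (K + q)*(1/(2*K))) = 4/(-4 + (K + q)/(2*K)))
F = -2107 (F = 170 - 2277 = -2107)
D(-6, -24) - F = 8*(-24)/(-6 - 7*(-24)) - 1*(-2107) = 8*(-24)/(-6 + 168) + 2107 = 8*(-24)/162 + 2107 = 8*(-24)*(1/162) + 2107 = -32/27 + 2107 = 56857/27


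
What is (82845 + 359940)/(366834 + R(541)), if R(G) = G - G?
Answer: 147595/122278 ≈ 1.2070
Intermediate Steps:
R(G) = 0
(82845 + 359940)/(366834 + R(541)) = (82845 + 359940)/(366834 + 0) = 442785/366834 = 442785*(1/366834) = 147595/122278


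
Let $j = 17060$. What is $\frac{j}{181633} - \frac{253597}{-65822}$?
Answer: $\frac{47184507221}{11955447326} \approx 3.9467$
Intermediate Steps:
$\frac{j}{181633} - \frac{253597}{-65822} = \frac{17060}{181633} - \frac{253597}{-65822} = 17060 \cdot \frac{1}{181633} - - \frac{253597}{65822} = \frac{17060}{181633} + \frac{253597}{65822} = \frac{47184507221}{11955447326}$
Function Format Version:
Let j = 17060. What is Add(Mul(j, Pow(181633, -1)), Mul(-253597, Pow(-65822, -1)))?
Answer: Rational(47184507221, 11955447326) ≈ 3.9467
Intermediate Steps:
Add(Mul(j, Pow(181633, -1)), Mul(-253597, Pow(-65822, -1))) = Add(Mul(17060, Pow(181633, -1)), Mul(-253597, Pow(-65822, -1))) = Add(Mul(17060, Rational(1, 181633)), Mul(-253597, Rational(-1, 65822))) = Add(Rational(17060, 181633), Rational(253597, 65822)) = Rational(47184507221, 11955447326)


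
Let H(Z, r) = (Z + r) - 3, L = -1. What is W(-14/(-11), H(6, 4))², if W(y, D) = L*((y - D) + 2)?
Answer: 1681/121 ≈ 13.893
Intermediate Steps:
H(Z, r) = -3 + Z + r
W(y, D) = -2 + D - y (W(y, D) = -((y - D) + 2) = -(2 + y - D) = -2 + D - y)
W(-14/(-11), H(6, 4))² = (-2 + (-3 + 6 + 4) - (-14)/(-11))² = (-2 + 7 - (-14)*(-1)/11)² = (-2 + 7 - 1*14/11)² = (-2 + 7 - 14/11)² = (41/11)² = 1681/121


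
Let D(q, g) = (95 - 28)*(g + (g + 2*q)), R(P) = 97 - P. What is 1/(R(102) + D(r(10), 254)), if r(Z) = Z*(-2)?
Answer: 1/31351 ≈ 3.1897e-5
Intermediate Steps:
r(Z) = -2*Z
D(q, g) = 134*g + 134*q (D(q, g) = 67*(2*g + 2*q) = 134*g + 134*q)
1/(R(102) + D(r(10), 254)) = 1/((97 - 1*102) + (134*254 + 134*(-2*10))) = 1/((97 - 102) + (34036 + 134*(-20))) = 1/(-5 + (34036 - 2680)) = 1/(-5 + 31356) = 1/31351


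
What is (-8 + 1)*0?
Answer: 0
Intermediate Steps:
(-8 + 1)*0 = -7*0 = 0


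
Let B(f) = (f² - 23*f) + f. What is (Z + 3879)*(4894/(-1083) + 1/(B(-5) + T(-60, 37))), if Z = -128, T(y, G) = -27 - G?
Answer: -1299312641/76893 ≈ -16898.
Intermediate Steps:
B(f) = f² - 22*f
(Z + 3879)*(4894/(-1083) + 1/(B(-5) + T(-60, 37))) = (-128 + 3879)*(4894/(-1083) + 1/(-5*(-22 - 5) + (-27 - 1*37))) = 3751*(4894*(-1/1083) + 1/(-5*(-27) + (-27 - 37))) = 3751*(-4894/1083 + 1/(135 - 64)) = 3751*(-4894/1083 + 1/71) = 3751*(-346391/76893) = -1299312641/76893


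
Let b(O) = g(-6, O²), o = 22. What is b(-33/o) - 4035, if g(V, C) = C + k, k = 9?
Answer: -16095/4 ≈ -4023.8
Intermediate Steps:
g(V, C) = 9 + C (g(V, C) = C + 9 = 9 + C)
b(O) = 9 + O²
b(-33/o) - 4035 = (9 + (-33/22)²) - 4035 = (9 + (-33*1/22)²) - 4035 = (9 + (-3/2)²) - 4035 = (9 + 9/4) - 4035 = 45/4 - 4035 = -16095/4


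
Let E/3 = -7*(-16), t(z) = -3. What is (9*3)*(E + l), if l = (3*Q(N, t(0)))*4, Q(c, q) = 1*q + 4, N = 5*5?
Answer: 9396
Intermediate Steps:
N = 25
Q(c, q) = 4 + q (Q(c, q) = q + 4 = 4 + q)
E = 336 (E = 3*(-7*(-16)) = 3*112 = 336)
l = 12 (l = (3*(4 - 3))*4 = (3*1)*4 = 3*4 = 12)
(9*3)*(E + l) = (9*3)*(336 + 12) = 27*348 = 9396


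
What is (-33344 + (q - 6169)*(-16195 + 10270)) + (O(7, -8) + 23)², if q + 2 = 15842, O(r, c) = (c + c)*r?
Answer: -57326098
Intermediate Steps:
O(r, c) = 2*c*r (O(r, c) = (2*c)*r = 2*c*r)
q = 15840 (q = -2 + 15842 = 15840)
(-33344 + (q - 6169)*(-16195 + 10270)) + (O(7, -8) + 23)² = (-33344 + (15840 - 6169)*(-16195 + 10270)) + (2*(-8)*7 + 23)² = (-33344 + 9671*(-5925)) + (-112 + 23)² = (-33344 - 57300675) + (-89)² = -57334019 + 7921 = -57326098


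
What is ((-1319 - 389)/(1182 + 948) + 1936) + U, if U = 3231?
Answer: 5502001/1065 ≈ 5166.2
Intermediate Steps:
((-1319 - 389)/(1182 + 948) + 1936) + U = ((-1319 - 389)/(1182 + 948) + 1936) + 3231 = (-1708/2130 + 1936) + 3231 = (-1708*1/2130 + 1936) + 3231 = (-854/1065 + 1936) + 3231 = 2060986/1065 + 3231 = 5502001/1065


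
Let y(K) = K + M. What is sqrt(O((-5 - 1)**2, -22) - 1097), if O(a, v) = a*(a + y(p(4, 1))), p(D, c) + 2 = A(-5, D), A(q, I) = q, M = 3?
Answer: sqrt(55) ≈ 7.4162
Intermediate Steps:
p(D, c) = -7 (p(D, c) = -2 - 5 = -7)
y(K) = 3 + K (y(K) = K + 3 = 3 + K)
O(a, v) = a*(-4 + a) (O(a, v) = a*(a + (3 - 7)) = a*(a - 4) = a*(-4 + a))
sqrt(O((-5 - 1)**2, -22) - 1097) = sqrt((-5 - 1)**2*(-4 + (-5 - 1)**2) - 1097) = sqrt((-6)**2*(-4 + (-6)**2) - 1097) = sqrt(36*(-4 + 36) - 1097) = sqrt(36*32 - 1097) = sqrt(1152 - 1097) = sqrt(55)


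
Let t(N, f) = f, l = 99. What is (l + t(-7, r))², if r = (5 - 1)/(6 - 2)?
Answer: 10000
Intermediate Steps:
r = 1 (r = 4/4 = 4*(¼) = 1)
(l + t(-7, r))² = (99 + 1)² = 100² = 10000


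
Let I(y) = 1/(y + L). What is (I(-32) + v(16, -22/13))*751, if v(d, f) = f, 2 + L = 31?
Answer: -59329/39 ≈ -1521.3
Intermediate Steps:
L = 29 (L = -2 + 31 = 29)
I(y) = 1/(29 + y) (I(y) = 1/(y + 29) = 1/(29 + y))
(I(-32) + v(16, -22/13))*751 = (1/(29 - 32) - 22/13)*751 = (1/(-3) - 22*1/13)*751 = (-⅓ - 22/13)*751 = -79/39*751 = -59329/39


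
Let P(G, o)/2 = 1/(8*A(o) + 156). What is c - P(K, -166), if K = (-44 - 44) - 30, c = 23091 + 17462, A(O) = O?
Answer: 23764059/586 ≈ 40553.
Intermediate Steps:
c = 40553
K = -118 (K = -88 - 30 = -118)
P(G, o) = 2/(156 + 8*o) (P(G, o) = 2/(8*o + 156) = 2/(156 + 8*o))
c - P(K, -166) = 40553 - 1/(2*(39 + 2*(-166))) = 40553 - 1/(2*(39 - 332)) = 40553 - 1/(2*(-293)) = 40553 - (-1)/(2*293) = 40553 - 1*(-1/586) = 40553 + 1/586 = 23764059/586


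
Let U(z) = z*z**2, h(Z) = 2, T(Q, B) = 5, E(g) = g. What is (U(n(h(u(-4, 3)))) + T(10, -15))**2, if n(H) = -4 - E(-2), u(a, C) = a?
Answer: 9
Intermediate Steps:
n(H) = -2 (n(H) = -4 - 1*(-2) = -4 + 2 = -2)
U(z) = z**3
(U(n(h(u(-4, 3)))) + T(10, -15))**2 = ((-2)**3 + 5)**2 = (-8 + 5)**2 = (-3)**2 = 9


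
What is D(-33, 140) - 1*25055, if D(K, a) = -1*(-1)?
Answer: -25054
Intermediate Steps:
D(K, a) = 1
D(-33, 140) - 1*25055 = 1 - 1*25055 = 1 - 25055 = -25054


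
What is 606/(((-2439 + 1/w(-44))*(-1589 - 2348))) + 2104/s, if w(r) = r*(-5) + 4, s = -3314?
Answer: -2262543853732/3564075923015 ≈ -0.63482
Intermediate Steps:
w(r) = 4 - 5*r (w(r) = -5*r + 4 = 4 - 5*r)
606/(((-2439 + 1/w(-44))*(-1589 - 2348))) + 2104/s = 606/(((-2439 + 1/(4 - 5*(-44)))*(-1589 - 2348))) + 2104/(-3314) = 606/(((-2439 + 1/(4 + 220))*(-3937))) + 2104*(-1/3314) = 606/(((-2439 + 1/224)*(-3937))) - 1052/1657 = 606/((-546335/224*(-3937))) - 1052/1657 = 606/(2150920895/224) - 1052/1657 = 606*(224/2150920895) - 1052/1657 = 135744/2150920895 - 1052/1657 = -2262543853732/3564075923015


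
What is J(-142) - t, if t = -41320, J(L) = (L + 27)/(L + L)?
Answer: 11734995/284 ≈ 41320.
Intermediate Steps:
J(L) = (27 + L)/(2*L) (J(L) = (27 + L)/((2*L)) = (27 + L)*(1/(2*L)) = (27 + L)/(2*L))
J(-142) - t = (½)*(27 - 142)/(-142) - 1*(-41320) = (½)*(-1/142)*(-115) + 41320 = 115/284 + 41320 = 11734995/284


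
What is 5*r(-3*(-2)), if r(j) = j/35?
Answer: 6/7 ≈ 0.85714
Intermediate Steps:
r(j) = j/35 (r(j) = j*(1/35) = j/35)
5*r(-3*(-2)) = 5*((-3*(-2))/35) = 5*((1/35)*6) = 5*(6/35) = 6/7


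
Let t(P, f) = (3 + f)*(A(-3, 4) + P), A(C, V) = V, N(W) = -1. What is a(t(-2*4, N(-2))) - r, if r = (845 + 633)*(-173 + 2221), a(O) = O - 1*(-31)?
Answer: -3026921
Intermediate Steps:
t(P, f) = (3 + f)*(4 + P)
a(O) = 31 + O (a(O) = O + 31 = 31 + O)
r = 3026944 (r = 1478*2048 = 3026944)
a(t(-2*4, N(-2))) - r = (31 + (12 + 3*(-2*4) + 4*(-1) - 2*4*(-1))) - 1*3026944 = (31 + (12 + 3*(-8) - 4 - 8*(-1))) - 3026944 = (31 + (12 - 24 - 4 + 8)) - 3026944 = (31 - 8) - 3026944 = 23 - 3026944 = -3026921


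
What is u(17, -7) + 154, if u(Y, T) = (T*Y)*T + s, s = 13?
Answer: 1000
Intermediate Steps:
u(Y, T) = 13 + Y*T**2 (u(Y, T) = (T*Y)*T + 13 = Y*T**2 + 13 = 13 + Y*T**2)
u(17, -7) + 154 = (13 + 17*(-7)**2) + 154 = (13 + 17*49) + 154 = (13 + 833) + 154 = 846 + 154 = 1000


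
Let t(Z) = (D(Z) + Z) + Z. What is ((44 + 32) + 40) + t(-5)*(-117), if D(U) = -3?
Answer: 1637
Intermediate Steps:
t(Z) = -3 + 2*Z (t(Z) = (-3 + Z) + Z = -3 + 2*Z)
((44 + 32) + 40) + t(-5)*(-117) = ((44 + 32) + 40) + (-3 + 2*(-5))*(-117) = (76 + 40) + (-3 - 10)*(-117) = 116 - 13*(-117) = 116 + 1521 = 1637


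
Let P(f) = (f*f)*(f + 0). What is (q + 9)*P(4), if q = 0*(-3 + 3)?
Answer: 576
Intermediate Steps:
P(f) = f**3 (P(f) = f**2*f = f**3)
q = 0 (q = 0*0 = 0)
(q + 9)*P(4) = (0 + 9)*4**3 = 9*64 = 576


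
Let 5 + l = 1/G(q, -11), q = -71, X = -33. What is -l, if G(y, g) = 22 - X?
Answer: 274/55 ≈ 4.9818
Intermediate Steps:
G(y, g) = 55 (G(y, g) = 22 - 1*(-33) = 22 + 33 = 55)
l = -274/55 (l = -5 + 1/55 = -274/55 ≈ -4.9818)
-l = -1*(-274/55) = 274/55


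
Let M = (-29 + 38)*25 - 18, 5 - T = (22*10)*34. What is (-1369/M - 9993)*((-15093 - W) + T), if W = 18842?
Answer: 85715387200/207 ≈ 4.1408e+8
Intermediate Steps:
T = -7475 (T = 5 - 22*10*34 = 5 - 220*34 = 5 - 1*7480 = 5 - 7480 = -7475)
M = 207 (M = 9*25 - 18 = 225 - 18 = 207)
(-1369/M - 9993)*((-15093 - W) + T) = (-1369/207 - 9993)*((-15093 - 1*18842) - 7475) = (-1369*1/207 - 9993)*((-15093 - 18842) - 7475) = (-1369/207 - 9993)*(-33935 - 7475) = -2069920/207*(-41410) = 85715387200/207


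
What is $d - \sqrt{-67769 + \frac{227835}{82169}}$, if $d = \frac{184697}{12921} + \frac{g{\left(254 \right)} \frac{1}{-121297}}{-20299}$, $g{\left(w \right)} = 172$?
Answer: $\frac{454762396813103}{31814187022563} - \frac{i \sqrt{457540256180294}}{82169} \approx 14.294 - 260.32 i$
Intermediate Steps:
$d = \frac{454762396813103}{31814187022563}$ ($d = \frac{184697}{12921} + \frac{172 \frac{1}{-121297}}{-20299} = 184697 \cdot \frac{1}{12921} + 172 \left(- \frac{1}{121297}\right) \left(- \frac{1}{20299}\right) = \frac{184697}{12921} - - \frac{172}{2462207803} = \frac{184697}{12921} + \frac{172}{2462207803} = \frac{454762396813103}{31814187022563} \approx 14.294$)
$d - \sqrt{-67769 + \frac{227835}{82169}} = \frac{454762396813103}{31814187022563} - \sqrt{-67769 + \frac{227835}{82169}} = \frac{454762396813103}{31814187022563} - \sqrt{- \frac{5568283126}{82169}} = \frac{454762396813103}{31814187022563} - \frac{i \sqrt{457540256180294}}{82169}$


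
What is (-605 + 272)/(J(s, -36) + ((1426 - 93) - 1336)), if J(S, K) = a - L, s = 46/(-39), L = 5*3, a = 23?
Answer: -333/5 ≈ -66.600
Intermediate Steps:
L = 15
s = -46/39 (s = 46*(-1/39) = -46/39 ≈ -1.1795)
J(S, K) = 8 (J(S, K) = 23 - 1*15 = 23 - 15 = 8)
(-605 + 272)/(J(s, -36) + ((1426 - 93) - 1336)) = (-605 + 272)/(8 + ((1426 - 93) - 1336)) = -333/(8 + (1333 - 1336)) = -333/(8 - 3) = -333/5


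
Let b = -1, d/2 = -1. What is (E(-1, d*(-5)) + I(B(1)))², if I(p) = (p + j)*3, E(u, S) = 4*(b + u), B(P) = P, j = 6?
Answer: 169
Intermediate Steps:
d = -2 (d = 2*(-1) = -2)
E(u, S) = -4 + 4*u (E(u, S) = 4*(-1 + u) = -4 + 4*u)
I(p) = 18 + 3*p (I(p) = (p + 6)*3 = (6 + p)*3 = 18 + 3*p)
(E(-1, d*(-5)) + I(B(1)))² = ((-4 + 4*(-1)) + (18 + 3*1))² = ((-4 - 4) + (18 + 3))² = (-8 + 21)² = 13² = 169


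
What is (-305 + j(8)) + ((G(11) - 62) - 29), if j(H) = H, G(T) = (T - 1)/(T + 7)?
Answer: -3487/9 ≈ -387.44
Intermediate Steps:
G(T) = (-1 + T)/(7 + T)
(-305 + j(8)) + ((G(11) - 62) - 29) = (-305 + 8) + (((-1 + 11)/(7 + 11) - 62) - 29) = -297 + ((10/18 - 62) - 29) = -297 + (((1/18)*10 - 62) - 29) = -297 + ((5/9 - 62) - 29) = -297 + (-553/9 - 29) = -297 - 814/9 = -3487/9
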